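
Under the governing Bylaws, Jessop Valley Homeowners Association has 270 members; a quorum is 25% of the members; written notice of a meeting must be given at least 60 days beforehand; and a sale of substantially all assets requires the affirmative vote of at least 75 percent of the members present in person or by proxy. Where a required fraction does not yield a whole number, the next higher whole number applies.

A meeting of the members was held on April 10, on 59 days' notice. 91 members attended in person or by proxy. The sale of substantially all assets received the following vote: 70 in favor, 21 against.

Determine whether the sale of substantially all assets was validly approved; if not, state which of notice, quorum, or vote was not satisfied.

Invalid — notice requirement not satisfied.

Notice: 59 days given; 60 required. Not satisfied.
Quorum: 25% of 270 = 67.50, rounded up to 68; 91 present. Satisfied.
Vote: requires three-fourths of those present (91); 3/4 of 91 = 68.25, rounded up to 69, so 69 needed; 70 in favor. Satisfied.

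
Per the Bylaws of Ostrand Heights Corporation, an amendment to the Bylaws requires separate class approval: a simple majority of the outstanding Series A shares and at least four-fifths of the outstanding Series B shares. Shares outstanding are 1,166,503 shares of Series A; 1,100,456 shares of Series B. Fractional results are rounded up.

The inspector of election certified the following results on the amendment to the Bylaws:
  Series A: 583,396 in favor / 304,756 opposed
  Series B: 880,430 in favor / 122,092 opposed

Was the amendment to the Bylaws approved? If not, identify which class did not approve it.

Series A: a majority of 1166503 is 583252; 583,252 required, 583,396 in favor — approved.
Series B: 4/5 of 1100456 = 880364.80, rounded up to 880365; 880,365 required, 880,430 in favor — approved.

Approved — every class gave the required vote.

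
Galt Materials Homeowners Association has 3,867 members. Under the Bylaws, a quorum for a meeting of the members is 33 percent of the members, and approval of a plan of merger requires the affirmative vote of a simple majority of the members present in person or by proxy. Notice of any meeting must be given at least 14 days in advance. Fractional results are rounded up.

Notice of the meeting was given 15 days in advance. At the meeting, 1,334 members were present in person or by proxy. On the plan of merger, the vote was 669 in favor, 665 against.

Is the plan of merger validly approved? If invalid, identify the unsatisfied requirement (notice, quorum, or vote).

Notice: 15 days given; 14 required. Satisfied.
Quorum: 33% of 3,867 = 1,276.11, rounded up to 1,277; 1,334 present. Satisfied.
Vote: requires a majority of those present (1,334); a majority of 1334 is 668, so 668 needed; 669 in favor. Satisfied.

Valid — all requirements satisfied.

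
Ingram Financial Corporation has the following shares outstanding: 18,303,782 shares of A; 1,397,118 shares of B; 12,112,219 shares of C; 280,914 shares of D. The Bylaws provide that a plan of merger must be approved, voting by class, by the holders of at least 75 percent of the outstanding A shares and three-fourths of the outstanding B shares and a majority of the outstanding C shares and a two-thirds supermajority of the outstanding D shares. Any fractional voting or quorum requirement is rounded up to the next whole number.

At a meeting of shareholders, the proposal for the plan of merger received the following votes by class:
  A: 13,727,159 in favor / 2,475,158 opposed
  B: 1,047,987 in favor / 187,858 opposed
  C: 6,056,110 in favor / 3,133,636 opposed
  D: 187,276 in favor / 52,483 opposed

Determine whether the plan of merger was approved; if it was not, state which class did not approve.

A: 3/4 of 18303782 = 13727836.50, rounded up to 13727837; 13,727,837 required, 13,727,159 in favor — not approved.
B: 3/4 of 1397118 = 1047838.50, rounded up to 1047839; 1,047,839 required, 1,047,987 in favor — approved.
C: a majority of 12112219 is 6056110; 6,056,110 required, 6,056,110 in favor — approved.
D: 2/3 of 280914 = 187276; 187,276 required, 187,276 in favor — approved.

Not approved — the A shares did not give the required vote.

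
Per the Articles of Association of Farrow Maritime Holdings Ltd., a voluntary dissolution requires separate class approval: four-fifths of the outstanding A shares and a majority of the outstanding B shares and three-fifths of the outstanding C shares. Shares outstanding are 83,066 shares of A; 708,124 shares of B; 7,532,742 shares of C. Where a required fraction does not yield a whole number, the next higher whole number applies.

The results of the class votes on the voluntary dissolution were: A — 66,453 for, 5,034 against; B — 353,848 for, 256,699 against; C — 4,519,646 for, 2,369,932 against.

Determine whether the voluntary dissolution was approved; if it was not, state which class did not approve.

Not approved — the B shares did not give the required vote.

A: 4/5 of 83066 = 66452.80, rounded up to 66453; 66,453 required, 66,453 in favor — approved.
B: a majority of 708124 is 354063; 354,063 required, 353,848 in favor — not approved.
C: 3/5 of 7532742 = 4519645.20, rounded up to 4519646; 4,519,646 required, 4,519,646 in favor — approved.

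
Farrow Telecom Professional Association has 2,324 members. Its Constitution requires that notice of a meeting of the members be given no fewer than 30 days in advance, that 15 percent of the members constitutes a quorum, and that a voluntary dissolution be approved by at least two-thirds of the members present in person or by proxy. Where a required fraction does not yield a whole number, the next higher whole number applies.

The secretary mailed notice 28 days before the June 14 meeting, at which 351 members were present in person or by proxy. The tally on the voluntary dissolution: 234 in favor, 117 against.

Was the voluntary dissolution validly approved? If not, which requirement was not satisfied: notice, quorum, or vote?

Notice: 28 days given; 30 required. Not satisfied.
Quorum: 15% of 2,324 = 348.60, rounded up to 349; 351 present. Satisfied.
Vote: requires two-thirds of those present (351); 2/3 of 351 = 234, so 234 needed; 234 in favor. Satisfied.

Invalid — notice requirement not satisfied.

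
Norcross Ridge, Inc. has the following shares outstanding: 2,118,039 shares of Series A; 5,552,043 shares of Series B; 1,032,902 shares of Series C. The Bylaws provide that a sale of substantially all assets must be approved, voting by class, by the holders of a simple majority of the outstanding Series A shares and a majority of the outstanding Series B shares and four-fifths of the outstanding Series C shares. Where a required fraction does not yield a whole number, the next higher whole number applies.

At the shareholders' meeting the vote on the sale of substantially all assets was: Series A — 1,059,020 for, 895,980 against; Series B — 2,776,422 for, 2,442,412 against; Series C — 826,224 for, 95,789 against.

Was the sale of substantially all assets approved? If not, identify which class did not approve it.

Series A: a majority of 2118039 is 1059020; 1,059,020 required, 1,059,020 in favor — approved.
Series B: a majority of 5552043 is 2776022; 2,776,022 required, 2,776,422 in favor — approved.
Series C: 4/5 of 1032902 = 826321.60, rounded up to 826322; 826,322 required, 826,224 in favor — not approved.

Not approved — the Series C shares did not give the required vote.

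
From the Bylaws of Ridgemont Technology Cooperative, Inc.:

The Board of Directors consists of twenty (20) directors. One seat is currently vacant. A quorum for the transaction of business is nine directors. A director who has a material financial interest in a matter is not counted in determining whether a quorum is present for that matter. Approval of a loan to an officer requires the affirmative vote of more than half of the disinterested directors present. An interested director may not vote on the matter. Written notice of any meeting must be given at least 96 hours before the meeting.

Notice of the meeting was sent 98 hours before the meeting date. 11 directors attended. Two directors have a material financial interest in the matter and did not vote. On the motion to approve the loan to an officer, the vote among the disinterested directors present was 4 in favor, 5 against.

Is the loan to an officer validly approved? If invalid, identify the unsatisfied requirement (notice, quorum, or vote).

Notice: 98 hours given; 96 required (98 ≥ 96). Satisfied.
Quorum: 11 present, but the 2 interested directors do not count, leaving 9. Quorum is 9. Satisfied.
Vote: the loan to an officer requires a majority of the disinterested directors present (11 − 2 = 9). A majority of 9 is 5, so 5 affirmative votes are needed; 4 voted in favor. Not satisfied.

Invalid — vote requirement not satisfied.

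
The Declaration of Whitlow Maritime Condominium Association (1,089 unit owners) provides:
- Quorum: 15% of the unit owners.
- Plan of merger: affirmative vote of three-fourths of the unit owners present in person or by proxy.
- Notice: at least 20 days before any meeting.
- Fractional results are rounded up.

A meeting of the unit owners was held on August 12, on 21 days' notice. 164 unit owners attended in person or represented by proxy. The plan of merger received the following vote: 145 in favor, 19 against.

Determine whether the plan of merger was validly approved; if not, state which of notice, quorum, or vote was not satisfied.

Notice: 21 days given; 20 required. Satisfied.
Quorum: 15% of 1,089 = 163.35, rounded up to 164; 164 present. Satisfied.
Vote: requires three-fourths of those present (164); 3/4 of 164 = 123, so 123 needed; 145 in favor. Satisfied.

Valid — all requirements satisfied.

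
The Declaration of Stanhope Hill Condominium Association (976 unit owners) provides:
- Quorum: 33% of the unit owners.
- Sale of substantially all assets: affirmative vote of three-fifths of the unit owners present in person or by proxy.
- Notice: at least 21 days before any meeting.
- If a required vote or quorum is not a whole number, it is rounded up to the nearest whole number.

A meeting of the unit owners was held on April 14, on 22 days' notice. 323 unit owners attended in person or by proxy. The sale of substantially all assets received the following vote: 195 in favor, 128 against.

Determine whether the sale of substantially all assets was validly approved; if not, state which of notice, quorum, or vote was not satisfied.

Notice: 22 days given; 21 required. Satisfied.
Quorum: 33% of 976 = 322.08, rounded up to 323; 323 present. Satisfied.
Vote: requires three-fifths of those present (323); 3/5 of 323 = 193.80, rounded up to 194, so 194 needed; 195 in favor. Satisfied.

Valid — all requirements satisfied.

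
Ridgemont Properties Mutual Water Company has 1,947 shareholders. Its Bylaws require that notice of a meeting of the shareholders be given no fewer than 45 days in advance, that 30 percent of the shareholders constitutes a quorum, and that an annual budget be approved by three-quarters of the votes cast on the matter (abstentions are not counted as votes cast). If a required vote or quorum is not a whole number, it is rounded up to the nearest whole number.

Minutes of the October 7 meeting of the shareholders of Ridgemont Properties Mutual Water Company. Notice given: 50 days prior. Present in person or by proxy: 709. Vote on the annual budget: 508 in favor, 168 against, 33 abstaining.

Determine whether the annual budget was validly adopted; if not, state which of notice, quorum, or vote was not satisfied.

Notice: 50 days given; 45 required. Satisfied.
Quorum: 30% of 1,947 = 584.10, rounded up to 585; 709 present. Satisfied.
Vote: requires three-fourths of the votes cast (709 − 33 abstaining = 676); 3/4 of 676 = 507, so 507 needed; 508 in favor. Satisfied.

Valid — all requirements satisfied.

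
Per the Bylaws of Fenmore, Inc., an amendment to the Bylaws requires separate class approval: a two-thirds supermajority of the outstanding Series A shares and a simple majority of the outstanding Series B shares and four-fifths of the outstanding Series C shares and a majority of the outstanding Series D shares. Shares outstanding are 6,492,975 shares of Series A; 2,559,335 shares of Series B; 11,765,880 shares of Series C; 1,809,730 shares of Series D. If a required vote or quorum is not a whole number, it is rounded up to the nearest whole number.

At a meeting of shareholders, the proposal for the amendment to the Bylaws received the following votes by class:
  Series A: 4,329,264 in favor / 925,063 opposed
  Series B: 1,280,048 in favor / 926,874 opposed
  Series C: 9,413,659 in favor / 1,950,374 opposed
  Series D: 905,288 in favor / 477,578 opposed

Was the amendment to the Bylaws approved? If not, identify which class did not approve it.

Approved — every class gave the required vote.

Series A: 2/3 of 6492975 = 4328650; 4,328,650 required, 4,329,264 in favor — approved.
Series B: a majority of 2559335 is 1279668; 1,279,668 required, 1,280,048 in favor — approved.
Series C: 4/5 of 11765880 = 9412704; 9,412,704 required, 9,413,659 in favor — approved.
Series D: a majority of 1809730 is 904866; 904,866 required, 905,288 in favor — approved.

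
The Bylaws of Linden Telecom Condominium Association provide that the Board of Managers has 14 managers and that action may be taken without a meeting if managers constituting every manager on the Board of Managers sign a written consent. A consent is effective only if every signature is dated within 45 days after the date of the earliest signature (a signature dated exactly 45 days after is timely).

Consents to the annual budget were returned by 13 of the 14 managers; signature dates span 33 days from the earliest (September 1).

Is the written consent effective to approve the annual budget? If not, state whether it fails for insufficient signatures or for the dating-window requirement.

Not effective — insufficient signatures.

Signatures required: every one of 14 — unanimous means all 14, so 14 needed; 13 signed. Insufficient.
Dating window: the latest signature is 33 days after the earliest; the limit is 45 days. Within the window.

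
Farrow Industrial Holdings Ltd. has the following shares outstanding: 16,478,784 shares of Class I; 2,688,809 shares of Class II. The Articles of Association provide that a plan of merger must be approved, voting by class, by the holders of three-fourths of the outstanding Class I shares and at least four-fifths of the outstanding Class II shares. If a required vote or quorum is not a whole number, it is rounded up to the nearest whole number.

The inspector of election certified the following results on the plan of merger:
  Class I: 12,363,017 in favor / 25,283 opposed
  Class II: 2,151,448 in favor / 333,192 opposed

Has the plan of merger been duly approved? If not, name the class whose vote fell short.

Class I: 3/4 of 16478784 = 12359088; 12,359,088 required, 12,363,017 in favor — approved.
Class II: 4/5 of 2688809 = 2151047.20, rounded up to 2151048; 2,151,048 required, 2,151,448 in favor — approved.

Approved — every class gave the required vote.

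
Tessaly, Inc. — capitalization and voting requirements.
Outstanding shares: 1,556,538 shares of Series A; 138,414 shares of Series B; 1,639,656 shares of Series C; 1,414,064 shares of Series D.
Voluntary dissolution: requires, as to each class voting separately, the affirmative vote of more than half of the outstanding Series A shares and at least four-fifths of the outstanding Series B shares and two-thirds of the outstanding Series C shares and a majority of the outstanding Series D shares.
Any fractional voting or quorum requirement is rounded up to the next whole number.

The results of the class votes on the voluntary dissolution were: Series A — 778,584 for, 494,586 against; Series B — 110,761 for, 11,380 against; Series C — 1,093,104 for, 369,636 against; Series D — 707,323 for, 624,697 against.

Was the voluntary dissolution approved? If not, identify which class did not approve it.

Series A: a majority of 1556538 is 778270; 778,270 required, 778,584 in favor — approved.
Series B: 4/5 of 138414 = 110731.20, rounded up to 110732; 110,732 required, 110,761 in favor — approved.
Series C: 2/3 of 1639656 = 1093104; 1,093,104 required, 1,093,104 in favor — approved.
Series D: a majority of 1414064 is 707033; 707,033 required, 707,323 in favor — approved.

Approved — every class gave the required vote.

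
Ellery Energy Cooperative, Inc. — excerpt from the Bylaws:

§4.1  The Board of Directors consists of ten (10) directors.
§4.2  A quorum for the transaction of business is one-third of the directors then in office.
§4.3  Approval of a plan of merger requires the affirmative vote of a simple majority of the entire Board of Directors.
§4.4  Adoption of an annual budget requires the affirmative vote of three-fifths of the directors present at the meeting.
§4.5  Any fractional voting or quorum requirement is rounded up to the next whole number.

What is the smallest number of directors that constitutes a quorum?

4

1/3 of 10 = 3.33, rounded up to 4.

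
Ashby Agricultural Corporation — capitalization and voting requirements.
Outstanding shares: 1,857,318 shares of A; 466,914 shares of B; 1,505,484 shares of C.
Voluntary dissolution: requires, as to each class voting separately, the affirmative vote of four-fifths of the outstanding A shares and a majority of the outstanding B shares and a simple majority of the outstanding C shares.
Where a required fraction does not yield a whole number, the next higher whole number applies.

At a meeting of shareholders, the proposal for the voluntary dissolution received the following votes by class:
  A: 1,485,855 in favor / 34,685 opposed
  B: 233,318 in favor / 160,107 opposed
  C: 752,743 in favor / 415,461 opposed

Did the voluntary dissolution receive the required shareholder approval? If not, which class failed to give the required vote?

Not approved — the B shares did not give the required vote.

A: 4/5 of 1857318 = 1485854.40, rounded up to 1485855; 1,485,855 required, 1,485,855 in favor — approved.
B: a majority of 466914 is 233458; 233,458 required, 233,318 in favor — not approved.
C: a majority of 1505484 is 752743; 752,743 required, 752,743 in favor — approved.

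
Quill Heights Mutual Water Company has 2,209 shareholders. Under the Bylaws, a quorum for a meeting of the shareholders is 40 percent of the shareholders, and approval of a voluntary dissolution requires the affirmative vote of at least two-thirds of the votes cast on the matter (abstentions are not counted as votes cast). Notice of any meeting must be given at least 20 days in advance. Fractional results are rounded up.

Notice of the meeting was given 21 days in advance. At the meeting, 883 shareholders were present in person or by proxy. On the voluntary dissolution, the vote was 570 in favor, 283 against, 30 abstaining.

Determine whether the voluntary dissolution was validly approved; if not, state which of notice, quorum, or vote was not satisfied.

Invalid — quorum requirement not satisfied.

Notice: 21 days given; 20 required. Satisfied.
Quorum: 40% of 2,209 = 883.60, rounded up to 884; 883 present. Not satisfied.
Vote: requires two-thirds of the votes cast (883 − 30 abstaining = 853); 2/3 of 853 = 568.67, rounded up to 569, so 569 needed; 570 in favor. Satisfied.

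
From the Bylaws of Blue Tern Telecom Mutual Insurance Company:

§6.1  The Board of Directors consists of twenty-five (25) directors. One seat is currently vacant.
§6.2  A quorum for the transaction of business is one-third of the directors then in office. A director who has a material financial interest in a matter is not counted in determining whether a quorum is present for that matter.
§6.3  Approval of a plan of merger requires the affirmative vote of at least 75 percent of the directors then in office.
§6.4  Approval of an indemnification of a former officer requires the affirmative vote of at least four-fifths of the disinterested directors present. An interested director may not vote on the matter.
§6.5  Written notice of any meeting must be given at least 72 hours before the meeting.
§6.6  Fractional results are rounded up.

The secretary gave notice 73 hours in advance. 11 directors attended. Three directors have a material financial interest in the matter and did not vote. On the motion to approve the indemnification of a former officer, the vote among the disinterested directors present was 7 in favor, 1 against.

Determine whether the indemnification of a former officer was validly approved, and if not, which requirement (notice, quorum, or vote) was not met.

Valid — all requirements satisfied.

Notice: 73 hours given; 72 required (73 ≥ 72). Satisfied.
Quorum: 11 present, but the 3 interested directors do not count, leaving 8. Quorum is 8. Satisfied.
Vote: the indemnification of a former officer requires four-fifths of the disinterested directors present (11 − 3 = 8). 4/5 of 8 = 6.40, rounded up to 7, so 7 affirmative votes are needed; 7 voted in favor. Satisfied.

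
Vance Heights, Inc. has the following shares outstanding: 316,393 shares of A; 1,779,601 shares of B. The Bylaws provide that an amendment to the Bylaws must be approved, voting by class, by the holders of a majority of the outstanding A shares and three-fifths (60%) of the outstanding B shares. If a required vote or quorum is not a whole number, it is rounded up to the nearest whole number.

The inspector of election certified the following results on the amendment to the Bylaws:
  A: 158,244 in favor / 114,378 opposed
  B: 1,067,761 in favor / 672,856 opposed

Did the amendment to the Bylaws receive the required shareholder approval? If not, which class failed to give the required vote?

Approved — every class gave the required vote.

A: a majority of 316393 is 158197; 158,197 required, 158,244 in favor — approved.
B: 3/5 of 1779601 = 1067760.60, rounded up to 1067761; 1,067,761 required, 1,067,761 in favor — approved.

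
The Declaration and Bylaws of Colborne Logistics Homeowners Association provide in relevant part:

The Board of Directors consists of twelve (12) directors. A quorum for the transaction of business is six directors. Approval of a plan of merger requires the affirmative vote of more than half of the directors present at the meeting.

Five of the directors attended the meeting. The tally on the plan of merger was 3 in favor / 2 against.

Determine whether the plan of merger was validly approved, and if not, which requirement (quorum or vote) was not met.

Quorum: 5 present; quorum is 6. Not satisfied.
Vote: the plan of merger requires a majority of the directors present (5). A majority of 5 is 3, so 3 affirmative votes are needed; 3 voted in favor. Satisfied. (Moot — without a quorum no business can be validly transacted.)

Invalid — quorum requirement not satisfied.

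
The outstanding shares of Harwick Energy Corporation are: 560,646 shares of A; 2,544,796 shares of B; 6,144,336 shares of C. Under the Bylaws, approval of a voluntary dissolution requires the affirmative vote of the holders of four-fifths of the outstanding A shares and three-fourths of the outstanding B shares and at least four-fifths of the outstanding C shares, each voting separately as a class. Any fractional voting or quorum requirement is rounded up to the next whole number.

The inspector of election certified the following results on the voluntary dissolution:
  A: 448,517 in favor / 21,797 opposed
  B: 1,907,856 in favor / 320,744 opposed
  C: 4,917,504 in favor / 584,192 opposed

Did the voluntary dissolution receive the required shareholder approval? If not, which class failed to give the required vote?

Not approved — the B shares did not give the required vote.

A: 4/5 of 560646 = 448516.80, rounded up to 448517; 448,517 required, 448,517 in favor — approved.
B: 3/4 of 2544796 = 1908597; 1,908,597 required, 1,907,856 in favor — not approved.
C: 4/5 of 6144336 = 4915468.80, rounded up to 4915469; 4,915,469 required, 4,917,504 in favor — approved.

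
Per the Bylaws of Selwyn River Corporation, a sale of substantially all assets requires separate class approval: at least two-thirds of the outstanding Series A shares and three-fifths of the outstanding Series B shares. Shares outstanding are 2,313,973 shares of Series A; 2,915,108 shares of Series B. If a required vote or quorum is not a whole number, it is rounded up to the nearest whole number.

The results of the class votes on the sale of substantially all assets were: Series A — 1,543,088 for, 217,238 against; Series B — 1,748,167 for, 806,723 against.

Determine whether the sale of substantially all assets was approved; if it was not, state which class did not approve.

Not approved — the Series B shares did not give the required vote.

Series A: 2/3 of 2313973 = 1542648.67, rounded up to 1542649; 1,542,649 required, 1,543,088 in favor — approved.
Series B: 3/5 of 2915108 = 1749064.80, rounded up to 1749065; 1,749,065 required, 1,748,167 in favor — not approved.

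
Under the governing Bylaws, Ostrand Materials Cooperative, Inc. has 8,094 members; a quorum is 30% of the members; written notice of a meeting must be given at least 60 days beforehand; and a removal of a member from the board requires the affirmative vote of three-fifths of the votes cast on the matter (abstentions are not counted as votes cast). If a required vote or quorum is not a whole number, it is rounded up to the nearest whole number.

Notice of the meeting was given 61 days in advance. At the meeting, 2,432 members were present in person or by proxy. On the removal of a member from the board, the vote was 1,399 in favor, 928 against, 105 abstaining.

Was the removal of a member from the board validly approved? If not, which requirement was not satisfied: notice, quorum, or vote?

Valid — all requirements satisfied.

Notice: 61 days given; 60 required. Satisfied.
Quorum: 30% of 8,094 = 2,428.20, rounded up to 2,429; 2,432 present. Satisfied.
Vote: requires three-fifths of the votes cast (2,432 − 105 abstaining = 2,327); 3/5 of 2327 = 1396.20, rounded up to 1397, so 1,397 needed; 1,399 in favor. Satisfied.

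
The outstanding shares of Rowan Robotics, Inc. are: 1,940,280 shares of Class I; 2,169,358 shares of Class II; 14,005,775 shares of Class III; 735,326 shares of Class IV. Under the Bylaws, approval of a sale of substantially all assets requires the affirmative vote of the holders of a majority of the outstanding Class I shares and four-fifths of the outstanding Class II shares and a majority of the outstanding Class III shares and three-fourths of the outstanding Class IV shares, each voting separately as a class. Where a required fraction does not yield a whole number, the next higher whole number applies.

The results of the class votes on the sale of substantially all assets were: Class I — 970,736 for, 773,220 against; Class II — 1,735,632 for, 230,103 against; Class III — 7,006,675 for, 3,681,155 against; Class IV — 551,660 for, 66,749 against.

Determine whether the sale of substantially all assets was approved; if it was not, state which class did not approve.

Class I: a majority of 1940280 is 970141; 970,141 required, 970,736 in favor — approved.
Class II: 4/5 of 2169358 = 1735486.40, rounded up to 1735487; 1,735,487 required, 1,735,632 in favor — approved.
Class III: a majority of 14005775 is 7002888; 7,002,888 required, 7,006,675 in favor — approved.
Class IV: 3/4 of 735326 = 551494.50, rounded up to 551495; 551,495 required, 551,660 in favor — approved.

Approved — every class gave the required vote.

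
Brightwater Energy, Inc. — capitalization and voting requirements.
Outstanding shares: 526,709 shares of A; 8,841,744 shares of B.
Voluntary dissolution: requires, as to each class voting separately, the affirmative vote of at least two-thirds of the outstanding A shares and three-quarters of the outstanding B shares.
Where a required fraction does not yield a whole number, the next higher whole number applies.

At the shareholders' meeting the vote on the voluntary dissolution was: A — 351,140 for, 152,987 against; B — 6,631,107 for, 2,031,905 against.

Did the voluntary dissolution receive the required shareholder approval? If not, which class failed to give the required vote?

Not approved — the B shares did not give the required vote.

A: 2/3 of 526709 = 351139.33, rounded up to 351140; 351,140 required, 351,140 in favor — approved.
B: 3/4 of 8841744 = 6631308; 6,631,308 required, 6,631,107 in favor — not approved.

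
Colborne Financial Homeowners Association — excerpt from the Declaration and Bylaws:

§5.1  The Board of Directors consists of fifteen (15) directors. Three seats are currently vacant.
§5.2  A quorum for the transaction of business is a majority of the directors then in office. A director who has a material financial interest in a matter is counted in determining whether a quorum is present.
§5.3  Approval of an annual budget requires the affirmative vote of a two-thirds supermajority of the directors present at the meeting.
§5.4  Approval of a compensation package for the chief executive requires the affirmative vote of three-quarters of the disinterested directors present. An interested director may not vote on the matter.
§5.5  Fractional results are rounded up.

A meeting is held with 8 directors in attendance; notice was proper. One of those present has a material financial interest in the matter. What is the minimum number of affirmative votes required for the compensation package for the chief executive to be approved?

6

The compensation package for the chief executive requires three-fourths of the disinterested directors present (8 − 1 = 7).
3/4 of 7 = 5.25, rounded up to 6.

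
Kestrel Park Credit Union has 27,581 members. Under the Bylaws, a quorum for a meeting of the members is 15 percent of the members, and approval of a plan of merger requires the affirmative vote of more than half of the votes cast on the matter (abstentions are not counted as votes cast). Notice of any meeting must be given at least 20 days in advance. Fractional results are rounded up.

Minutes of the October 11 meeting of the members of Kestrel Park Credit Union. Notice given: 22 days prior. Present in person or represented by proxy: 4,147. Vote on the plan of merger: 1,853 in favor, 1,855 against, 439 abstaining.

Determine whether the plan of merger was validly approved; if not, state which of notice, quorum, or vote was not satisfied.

Notice: 22 days given; 20 required. Satisfied.
Quorum: 15% of 27,581 = 4,137.15, rounded up to 4,138; 4,147 present. Satisfied.
Vote: requires a majority of the votes cast (4,147 − 439 abstaining = 3,708); a majority of 3708 is 1855, so 1,855 needed; 1,853 in favor. Not satisfied.

Invalid — vote requirement not satisfied.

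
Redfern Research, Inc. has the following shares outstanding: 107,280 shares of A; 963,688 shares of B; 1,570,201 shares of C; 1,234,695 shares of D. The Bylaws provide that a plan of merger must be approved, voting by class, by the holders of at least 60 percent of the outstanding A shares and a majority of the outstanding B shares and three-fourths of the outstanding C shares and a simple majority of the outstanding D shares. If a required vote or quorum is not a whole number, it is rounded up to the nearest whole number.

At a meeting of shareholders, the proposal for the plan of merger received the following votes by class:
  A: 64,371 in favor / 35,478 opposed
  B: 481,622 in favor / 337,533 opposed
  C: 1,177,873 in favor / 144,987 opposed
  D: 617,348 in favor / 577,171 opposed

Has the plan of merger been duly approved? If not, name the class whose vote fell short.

Not approved — the B shares did not give the required vote.

A: 3/5 of 107280 = 64368; 64,368 required, 64,371 in favor — approved.
B: a majority of 963688 is 481845; 481,845 required, 481,622 in favor — not approved.
C: 3/4 of 1570201 = 1177650.75, rounded up to 1177651; 1,177,651 required, 1,177,873 in favor — approved.
D: a majority of 1234695 is 617348; 617,348 required, 617,348 in favor — approved.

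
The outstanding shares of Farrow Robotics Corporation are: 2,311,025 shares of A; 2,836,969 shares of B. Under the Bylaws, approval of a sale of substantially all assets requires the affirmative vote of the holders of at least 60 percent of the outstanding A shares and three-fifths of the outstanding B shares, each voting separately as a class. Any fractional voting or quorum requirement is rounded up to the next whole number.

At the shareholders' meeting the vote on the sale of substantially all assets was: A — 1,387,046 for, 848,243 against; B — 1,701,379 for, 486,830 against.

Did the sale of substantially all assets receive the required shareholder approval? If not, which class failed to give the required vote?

A: 3/5 of 2311025 = 1386615; 1,386,615 required, 1,387,046 in favor — approved.
B: 3/5 of 2836969 = 1702181.40, rounded up to 1702182; 1,702,182 required, 1,701,379 in favor — not approved.

Not approved — the B shares did not give the required vote.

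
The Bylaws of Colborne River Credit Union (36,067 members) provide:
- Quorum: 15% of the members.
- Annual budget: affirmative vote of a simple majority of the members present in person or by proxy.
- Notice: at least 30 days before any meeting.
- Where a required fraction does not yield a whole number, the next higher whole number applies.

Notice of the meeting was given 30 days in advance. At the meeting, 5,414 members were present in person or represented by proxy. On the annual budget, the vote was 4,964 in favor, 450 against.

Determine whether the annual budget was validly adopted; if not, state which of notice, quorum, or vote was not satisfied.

Notice: 30 days given; 30 required. Satisfied.
Quorum: 15% of 36,067 = 5,410.05, rounded up to 5,411; 5,414 present. Satisfied.
Vote: requires a majority of those present (5,414); a majority of 5414 is 2708, so 2,708 needed; 4,964 in favor. Satisfied.

Valid — all requirements satisfied.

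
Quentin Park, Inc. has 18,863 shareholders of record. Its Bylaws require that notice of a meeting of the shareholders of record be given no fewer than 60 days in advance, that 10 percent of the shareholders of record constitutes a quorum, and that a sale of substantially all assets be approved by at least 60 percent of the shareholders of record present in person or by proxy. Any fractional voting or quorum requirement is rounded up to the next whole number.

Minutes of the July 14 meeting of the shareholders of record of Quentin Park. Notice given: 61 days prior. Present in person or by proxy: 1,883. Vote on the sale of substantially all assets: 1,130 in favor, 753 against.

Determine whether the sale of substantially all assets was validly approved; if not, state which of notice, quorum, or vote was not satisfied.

Notice: 61 days given; 60 required. Satisfied.
Quorum: 10% of 18,863 = 1,886.30, rounded up to 1,887; 1,883 present. Not satisfied.
Vote: requires three-fifths of those present (1,883); 3/5 of 1883 = 1129.80, rounded up to 1130, so 1,130 needed; 1,130 in favor. Satisfied.

Invalid — quorum requirement not satisfied.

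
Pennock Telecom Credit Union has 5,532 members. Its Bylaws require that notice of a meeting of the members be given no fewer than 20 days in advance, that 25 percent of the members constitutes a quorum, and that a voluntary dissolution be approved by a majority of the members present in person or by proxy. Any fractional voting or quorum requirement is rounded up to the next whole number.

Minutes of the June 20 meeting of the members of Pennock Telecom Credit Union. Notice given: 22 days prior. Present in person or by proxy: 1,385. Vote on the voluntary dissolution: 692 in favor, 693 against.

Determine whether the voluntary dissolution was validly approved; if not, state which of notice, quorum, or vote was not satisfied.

Notice: 22 days given; 20 required. Satisfied.
Quorum: 25% of 5,532 = 1,383; 1,385 present. Satisfied.
Vote: requires a majority of those present (1,385); a majority of 1385 is 693, so 693 needed; 692 in favor. Not satisfied.

Invalid — vote requirement not satisfied.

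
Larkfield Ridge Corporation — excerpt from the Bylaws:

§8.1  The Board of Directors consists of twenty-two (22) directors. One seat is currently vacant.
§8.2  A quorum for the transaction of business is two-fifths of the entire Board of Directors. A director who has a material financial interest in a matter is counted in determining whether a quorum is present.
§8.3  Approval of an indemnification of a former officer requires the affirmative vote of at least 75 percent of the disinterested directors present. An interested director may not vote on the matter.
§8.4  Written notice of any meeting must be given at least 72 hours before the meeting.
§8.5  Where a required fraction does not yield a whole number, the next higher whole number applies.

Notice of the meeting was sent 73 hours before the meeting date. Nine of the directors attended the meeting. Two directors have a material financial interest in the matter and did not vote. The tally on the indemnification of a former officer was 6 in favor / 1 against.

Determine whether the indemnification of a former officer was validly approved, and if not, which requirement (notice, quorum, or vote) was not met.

Notice: 73 hours given; 72 required (73 ≥ 72). Satisfied.
Quorum: 9 present (interested directors count toward quorum); quorum is 9. Satisfied.
Vote: the indemnification of a former officer requires three-fourths of the disinterested directors present (9 − 2 = 7). 3/4 of 7 = 5.25, rounded up to 6, so 6 affirmative votes are needed; 6 voted in favor. Satisfied.

Valid — all requirements satisfied.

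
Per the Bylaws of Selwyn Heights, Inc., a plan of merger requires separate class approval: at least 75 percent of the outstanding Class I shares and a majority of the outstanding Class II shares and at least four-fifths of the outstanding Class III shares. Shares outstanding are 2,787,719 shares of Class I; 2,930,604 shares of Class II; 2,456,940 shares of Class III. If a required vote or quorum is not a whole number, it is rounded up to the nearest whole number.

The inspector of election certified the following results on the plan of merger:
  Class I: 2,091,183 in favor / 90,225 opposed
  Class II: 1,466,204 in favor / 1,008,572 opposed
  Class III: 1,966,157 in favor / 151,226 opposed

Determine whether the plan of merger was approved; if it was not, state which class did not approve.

Approved — every class gave the required vote.

Class I: 3/4 of 2787719 = 2090789.25, rounded up to 2090790; 2,090,790 required, 2,091,183 in favor — approved.
Class II: a majority of 2930604 is 1465303; 1,465,303 required, 1,466,204 in favor — approved.
Class III: 4/5 of 2456940 = 1965552; 1,965,552 required, 1,966,157 in favor — approved.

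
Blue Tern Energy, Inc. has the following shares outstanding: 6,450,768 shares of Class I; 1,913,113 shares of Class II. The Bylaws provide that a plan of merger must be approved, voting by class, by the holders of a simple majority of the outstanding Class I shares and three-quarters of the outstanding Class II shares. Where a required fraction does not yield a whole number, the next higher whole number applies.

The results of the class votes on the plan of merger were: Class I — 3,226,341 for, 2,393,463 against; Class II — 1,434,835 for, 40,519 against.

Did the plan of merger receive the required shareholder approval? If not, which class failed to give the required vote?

Class I: a majority of 6450768 is 3225385; 3,225,385 required, 3,226,341 in favor — approved.
Class II: 3/4 of 1913113 = 1434834.75, rounded up to 1434835; 1,434,835 required, 1,434,835 in favor — approved.

Approved — every class gave the required vote.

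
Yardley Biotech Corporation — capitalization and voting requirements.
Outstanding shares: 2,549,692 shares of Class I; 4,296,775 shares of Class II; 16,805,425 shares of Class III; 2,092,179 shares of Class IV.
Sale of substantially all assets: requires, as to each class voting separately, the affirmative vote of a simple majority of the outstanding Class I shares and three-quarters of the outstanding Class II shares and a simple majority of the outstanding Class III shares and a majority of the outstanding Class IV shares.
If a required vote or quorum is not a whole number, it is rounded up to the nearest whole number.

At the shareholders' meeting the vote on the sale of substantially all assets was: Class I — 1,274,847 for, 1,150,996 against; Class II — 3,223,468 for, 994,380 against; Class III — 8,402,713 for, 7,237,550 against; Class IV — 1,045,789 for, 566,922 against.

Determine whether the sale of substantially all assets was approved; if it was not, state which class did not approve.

Class I: a majority of 2549692 is 1274847; 1,274,847 required, 1,274,847 in favor — approved.
Class II: 3/4 of 4296775 = 3222581.25, rounded up to 3222582; 3,222,582 required, 3,223,468 in favor — approved.
Class III: a majority of 16805425 is 8402713; 8,402,713 required, 8,402,713 in favor — approved.
Class IV: a majority of 2092179 is 1046090; 1,046,090 required, 1,045,789 in favor — not approved.

Not approved — the Class IV shares did not give the required vote.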